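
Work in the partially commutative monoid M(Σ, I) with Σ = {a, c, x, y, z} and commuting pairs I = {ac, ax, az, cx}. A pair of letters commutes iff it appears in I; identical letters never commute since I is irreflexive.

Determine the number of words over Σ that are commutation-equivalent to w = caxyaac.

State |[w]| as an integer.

18

piece 0:c — minimal
piece 1:a — minimal
piece 2:x — minimal
piece 3:y rests on {0:c, 1:a, 2:x}
piece 4:a rests on {3:y}
piece 5:a rests on {4:a}
piece 6:c rests on {3:y}
minimal pieces: {0:c, 1:a, 2:x}
ways to finish when only these pieces remain (= sum over removing one remaining piece with nothing left below it):
  1 left: {5}→1  {6}→1
  2 left: {4,5}→1  {5,6}→2
  3 left: {4,5,6}→3
  4 left: {3,4,5,6}→3
  5 left: {0,3,4,5,6}→3  {1,3,4,5,6}→3  {2,3,4,5,6}→3
  placing 0:c first → 6 extensions
  placing 1:a first → 6 extensions
  placing 2:x first → 6 extensions
total linear extensions = 18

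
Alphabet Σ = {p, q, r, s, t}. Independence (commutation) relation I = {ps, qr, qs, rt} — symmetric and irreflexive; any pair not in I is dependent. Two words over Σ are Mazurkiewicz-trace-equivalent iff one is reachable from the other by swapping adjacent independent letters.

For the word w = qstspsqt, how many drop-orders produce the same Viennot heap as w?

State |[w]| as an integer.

0(q) covers ∅
1(s) covers ∅
2(t) covers 0:q, 1:s
3(s) covers 2:t
4(p) covers 2:t
5(s) covers 3:s
6(q) covers 4:p
7(t) covers 5:s, 6:q
floor of heap: 0:q, 1:s
completions by unplaced set U, small U first (add the entries for U minus each lowest piece of U):
  |U|=1: {7}:1
  |U|=2: {5,7}:1  {6,7}:1
  |U|=3: {3,5,7}:1  {4,6,7}:1  {5,6,7}:2
  |U|=4: {3,5,6,7}:3  {4,5,6,7}:3
  |U|=5: {3,4,5,6,7}:6
  |U|=6: {2,3,4,5,6,7}:6
  start at 0(q): 6
  start at 1(s): 6
sum over floor = 12

12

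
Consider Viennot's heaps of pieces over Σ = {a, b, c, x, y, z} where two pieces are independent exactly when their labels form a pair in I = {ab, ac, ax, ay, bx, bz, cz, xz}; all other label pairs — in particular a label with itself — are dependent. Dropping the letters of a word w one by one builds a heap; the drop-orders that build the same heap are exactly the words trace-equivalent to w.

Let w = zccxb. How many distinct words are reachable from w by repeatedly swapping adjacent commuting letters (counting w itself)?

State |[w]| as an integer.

10

#0=z has no predecessor
#1=c has no predecessor
#2=c depends on [1:c]
#3=x depends on [2:c]
#4=b depends on [2:c]
sources: [0:z, 1:c]
N(rest) = Σ N(rest − s) over sources s of rest; N(one piece) = 1:
  size 1 → [0]=1  [3]=1  [4]=1
  size 2 → [0,3]=2  [0,4]=2  [3,4]=2
  size 3 → [0,3,4]=6  [2,3,4]=2
  first=0(z) contributes 2
  first=1(c) contributes 8
|[w]| = 10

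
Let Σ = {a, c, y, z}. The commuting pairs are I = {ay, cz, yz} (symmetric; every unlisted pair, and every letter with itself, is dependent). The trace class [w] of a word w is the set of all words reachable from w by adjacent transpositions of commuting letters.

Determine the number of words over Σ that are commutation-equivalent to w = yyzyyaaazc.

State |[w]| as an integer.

drop 0:y onto floor
drop 1:y onto {0:y}
drop 2:z onto floor
drop 3:y onto {1:y}
drop 4:y onto {3:y}
drop 5:a onto {2:z}
drop 6:a onto {5:a}
drop 7:a onto {6:a}
drop 8:z onto {7:a}
drop 9:c onto {4:y, 7:a}
ground layer = {0:y, 2:z}
drop-orders for the pieces not yet dropped (sum over which currently-grounded one goes next):
  1 to go: {8} 1  {9} 1
  2 to go: {4,9} 1  {8,9} 2
  3 to go: {3,4,9} 1  {4,8,9} 3  {7,8,9} 2
  4 to go: {1,3,4,9} 1  {3,4,8,9} 4  {4,7,8,9} 5  {6,7,8,9} 2
  5 to go: {0,1,3,4,9} 1  {1,3,4,8,9} 5  {3,4,7,8,9} 9  {4,6,7,8,9} 7  {5,6,7,8,9} 2
  6 to go: {0,1,3,4,8,9} 6  {1,3,4,7,8,9} 14  {2,5,6,7,8,9} 2  {3,4,6,7,8,9} 16  {4,5,6,7,8,9} 9
  7 to go: {0,1,3,4,7,8,9} 20  {1,3,4,6,7,8,9} 30  {2,4,5,6,7,8,9} 11  {3,4,5,6,7,8,9} 25
  8 to go: {0,1,3,4,6,7,8,9} 50  {1,3,4,5,6,7,8,9} 55  {2,3,4,5,6,7,8,9} 36
  if 0:y drops first: 91 orders
  if 2:z drops first: 105 orders
heap linearizations: 196

196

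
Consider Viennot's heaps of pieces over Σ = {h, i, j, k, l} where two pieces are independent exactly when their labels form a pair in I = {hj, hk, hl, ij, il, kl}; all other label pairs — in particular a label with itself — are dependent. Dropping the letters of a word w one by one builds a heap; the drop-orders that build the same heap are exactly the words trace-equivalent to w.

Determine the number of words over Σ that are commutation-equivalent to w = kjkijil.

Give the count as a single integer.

#0=k has no predecessor
#1=j depends on [0:k]
#2=k depends on [1:j]
#3=i depends on [2:k]
#4=j depends on [2:k]
#5=i depends on [3:i]
#6=l depends on [4:j]
sources: [0:k]
N(rest) = Σ N(rest − s) over sources s of rest; N(one piece) = 1:
  size 1 → [5]=1  [6]=1
  size 2 → [3,5]=1  [4,6]=1  [5,6]=2
  size 3 → [3,5,6]=3  [4,5,6]=3
  size 4 → [3,4,5,6]=6
  size 5 → [2,3,4,5,6]=6
  first=0(k) contributes 6

6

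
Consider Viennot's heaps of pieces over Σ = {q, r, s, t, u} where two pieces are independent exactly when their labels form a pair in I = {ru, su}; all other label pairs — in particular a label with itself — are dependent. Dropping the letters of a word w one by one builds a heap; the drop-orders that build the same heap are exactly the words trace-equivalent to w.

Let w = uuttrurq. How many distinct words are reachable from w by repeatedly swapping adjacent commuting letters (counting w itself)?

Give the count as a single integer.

#0=u has no predecessor
#1=u depends on [0:u]
#2=t depends on [1:u]
#3=t depends on [2:t]
#4=r depends on [3:t]
#5=u depends on [3:t]
#6=r depends on [4:r]
#7=q depends on [5:u, 6:r]
sources: [0:u]
N(rest) = Σ N(rest − s) over sources s of rest; N(one piece) = 1:
  size 1 → [7]=1
  size 2 → [5,7]=1  [6,7]=1
  size 3 → [4,6,7]=1  [5,6,7]=2
  size 4 → [4,5,6,7]=3
  size 5 → [3,4,5,6,7]=3
  size 6 → [2,3,4,5,6,7]=3
  first=0(u) contributes 3

3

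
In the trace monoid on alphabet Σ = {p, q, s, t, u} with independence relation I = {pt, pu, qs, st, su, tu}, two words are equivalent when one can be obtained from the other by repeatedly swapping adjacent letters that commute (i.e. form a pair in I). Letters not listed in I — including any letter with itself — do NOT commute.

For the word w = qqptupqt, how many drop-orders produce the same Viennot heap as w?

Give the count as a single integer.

#0=q has no predecessor
#1=q depends on [0:q]
#2=p depends on [1:q]
#3=t depends on [1:q]
#4=u depends on [1:q]
#5=p depends on [2:p]
#6=q depends on [3:t, 4:u, 5:p]
#7=t depends on [6:q]
sources: [0:q]
N(rest) = Σ N(rest − s) over sources s of rest; N(one piece) = 1:
  size 1 → [7]=1
  size 2 → [6,7]=1
  size 3 → [3,6,7]=1  [4,6,7]=1  [5,6,7]=1
  size 4 → [2,5,6,7]=1  [3,4,6,7]=2  [3,5,6,7]=2  [4,5,6,7]=2
  size 5 → [2,3,5,6,7]=3  [2,4,5,6,7]=3  [3,4,5,6,7]=6
  size 6 → [2,3,4,5,6,7]=12
  first=0(q) contributes 12

12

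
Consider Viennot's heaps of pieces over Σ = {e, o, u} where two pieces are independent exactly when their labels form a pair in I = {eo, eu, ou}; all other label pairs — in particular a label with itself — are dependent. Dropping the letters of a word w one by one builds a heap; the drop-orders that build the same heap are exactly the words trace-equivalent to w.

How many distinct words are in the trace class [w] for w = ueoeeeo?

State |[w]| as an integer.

#0=u has no predecessor
#1=e has no predecessor
#2=o has no predecessor
#3=e depends on [1:e]
#4=e depends on [3:e]
#5=e depends on [4:e]
#6=o depends on [2:o]
sources: [0:u, 1:e, 2:o]
N(rest) = Σ N(rest − s) over sources s of rest; N(one piece) = 1:
  size 1 → [0]=1  [5]=1  [6]=1
  size 2 → [0,5]=2  [0,6]=2  [2,6]=1  [4,5]=1  [5,6]=2
  size 3 → [0,2,6]=3  [0,4,5]=3  [0,5,6]=6  [2,5,6]=3  [3,4,5]=1  [4,5,6]=3
  size 4 → [0,2,5,6]=12  [0,3,4,5]=4  [0,4,5,6]=12  [1,3,4,5]=1  [2,4,5,6]=6  [3,4,5,6]=4
  size 5 → [0,1,3,4,5]=5  [0,2,4,5,6]=30  [0,3,4,5,6]=20  [1,3,4,5,6]=5  [2,3,4,5,6]=10
  first=0(u) contributes 15
  first=1(e) contributes 60
  first=2(o) contributes 30
|[w]| = 105

105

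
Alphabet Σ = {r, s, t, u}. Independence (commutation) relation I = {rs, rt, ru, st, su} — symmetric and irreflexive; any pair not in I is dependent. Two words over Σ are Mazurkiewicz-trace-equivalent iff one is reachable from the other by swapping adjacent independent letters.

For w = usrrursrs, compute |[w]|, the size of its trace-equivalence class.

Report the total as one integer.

drop 0:u onto floor
drop 1:s onto floor
drop 2:r onto floor
drop 3:r onto {2:r}
drop 4:u onto {0:u}
drop 5:r onto {3:r}
drop 6:s onto {1:s}
drop 7:r onto {5:r}
drop 8:s onto {6:s}
ground layer = {0:u, 1:s, 2:r}
drop-orders for the pieces not yet dropped (sum over which currently-grounded one goes next):
  1 to go: {4} 1  {7} 1  {8} 1
  2 to go: {0,4} 1  {4,7} 2  {4,8} 2  {5,7} 1  {6,8} 1  {7,8} 2
  3 to go: {0,4,7} 3  {0,4,8} 3  {1,6,8} 1  {3,5,7} 1  {4,5,7} 3  {4,6,8} 3  {4,7,8} 6  {5,7,8} 3  {6,7,8} 3
  4 to go: {0,4,5,7} 6  {0,4,6,8} 6  {0,4,7,8} 12  {1,4,6,8} 4  {1,6,7,8} 4  {2,3,5,7} 1  {3,4,5,7} 4  {3,5,7,8} 4  {4,5,7,8} 12  {4,6,7,8} 12  {5,6,7,8} 6
  5 to go: {0,1,4,6,8} 10  {0,3,4,5,7} 10  {0,4,5,7,8} 30  {0,4,6,7,8} 30  {1,4,6,7,8} 20  {1,5,6,7,8} 10  {2,3,4,5,7} 5  {2,3,5,7,8} 5  {3,4,5,7,8} 20  {3,5,6,7,8} 10  {4,5,6,7,8} 30
  6 to go: {0,1,4,6,7,8} 60  {0,2,3,4,5,7} 15  {0,3,4,5,7,8} 60  {0,4,5,6,7,8} 90  {1,3,5,6,7,8} 20  {1,4,5,6,7,8} 60  {2,3,4,5,7,8} 30  {2,3,5,6,7,8} 15  {3,4,5,6,7,8} 60
  7 to go: {0,1,4,5,6,7,8} 210  {0,2,3,4,5,7,8} 105  {0,3,4,5,6,7,8} 210  {1,2,3,5,6,7,8} 35  {1,3,4,5,6,7,8} 140  {2,3,4,5,6,7,8} 105
  if 0:u drops first: 280 orders
  if 1:s drops first: 420 orders
  if 2:r drops first: 560 orders
heap linearizations: 1260

1260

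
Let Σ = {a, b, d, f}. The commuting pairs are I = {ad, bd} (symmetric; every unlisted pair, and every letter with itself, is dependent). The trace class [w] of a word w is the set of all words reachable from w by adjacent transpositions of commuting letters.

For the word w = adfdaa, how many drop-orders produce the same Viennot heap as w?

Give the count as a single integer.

0(a) covers ∅
1(d) covers ∅
2(f) covers 0:a, 1:d
3(d) covers 2:f
4(a) covers 2:f
5(a) covers 4:a
floor of heap: 0:a, 1:d
completions by unplaced set U, small U first (add the entries for U minus each lowest piece of U):
  |U|=1: {3}:1  {5}:1
  |U|=2: {3,5}:2  {4,5}:1
  |U|=3: {3,4,5}:3
  |U|=4: {2,3,4,5}:3
  start at 0(a): 3
  start at 1(d): 3
sum over floor = 6

6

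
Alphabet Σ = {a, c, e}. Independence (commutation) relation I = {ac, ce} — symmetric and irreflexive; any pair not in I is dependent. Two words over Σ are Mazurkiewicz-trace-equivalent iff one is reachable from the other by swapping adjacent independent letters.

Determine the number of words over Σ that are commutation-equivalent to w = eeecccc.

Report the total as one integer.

35

#0=e has no predecessor
#1=e depends on [0:e]
#2=e depends on [1:e]
#3=c has no predecessor
#4=c depends on [3:c]
#5=c depends on [4:c]
#6=c depends on [5:c]
sources: [0:e, 3:c]
N(rest) = Σ N(rest − s) over sources s of rest; N(one piece) = 1:
  size 1 → [2]=1  [6]=1
  size 2 → [1,2]=1  [2,6]=2  [5,6]=1
  size 3 → [0,1,2]=1  [1,2,6]=3  [2,5,6]=3  [4,5,6]=1
  size 4 → [0,1,2,6]=4  [1,2,5,6]=6  [2,4,5,6]=4  [3,4,5,6]=1
  size 5 → [0,1,2,5,6]=10  [1,2,4,5,6]=10  [2,3,4,5,6]=5
  first=0(e) contributes 15
  first=3(c) contributes 20
|[w]| = 35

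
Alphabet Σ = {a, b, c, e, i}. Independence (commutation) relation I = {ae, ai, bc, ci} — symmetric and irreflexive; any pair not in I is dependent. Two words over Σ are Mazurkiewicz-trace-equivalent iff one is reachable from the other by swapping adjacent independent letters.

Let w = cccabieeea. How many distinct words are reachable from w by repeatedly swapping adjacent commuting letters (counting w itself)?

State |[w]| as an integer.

5

0(c) covers ∅
1(c) covers 0:c
2(c) covers 1:c
3(a) covers 2:c
4(b) covers 3:a
5(i) covers 4:b
6(e) covers 5:i
7(e) covers 6:e
8(e) covers 7:e
9(a) covers 4:b
floor of heap: 0:c
completions by unplaced set U, small U first (add the entries for U minus each lowest piece of U):
  |U|=1: {8}:1  {9}:1
  |U|=2: {7,8}:1  {8,9}:2
  |U|=3: {6,7,8}:1  {7,8,9}:3
  |U|=4: {5,6,7,8}:1  {6,7,8,9}:4
  |U|=5: {5,6,7,8,9}:5
  |U|=6: {4,5,6,7,8,9}:5
  |U|=7: {3,4,5,6,7,8,9}:5
  |U|=8: {2,3,4,5,6,7,8,9}:5
  start at 0(c): 5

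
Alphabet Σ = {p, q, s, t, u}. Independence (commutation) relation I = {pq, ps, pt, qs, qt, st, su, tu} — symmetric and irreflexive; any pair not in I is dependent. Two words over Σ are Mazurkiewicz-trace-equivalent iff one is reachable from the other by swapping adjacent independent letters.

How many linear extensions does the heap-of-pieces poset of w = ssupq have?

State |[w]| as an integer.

20

piece 0:s — minimal
piece 1:s rests on {0:s}
piece 2:u — minimal
piece 3:p rests on {2:u}
piece 4:q rests on {2:u}
minimal pieces: {0:s, 2:u}
ways to finish when only these pieces remain (= sum over removing one remaining piece with nothing left below it):
  1 left: {1}→1  {3}→1  {4}→1
  2 left: {0,1}→1  {1,3}→2  {1,4}→2  {3,4}→2
  3 left: {0,1,3}→3  {0,1,4}→3  {1,3,4}→6  {2,3,4}→2
  placing 0:s first → 8 extensions
  placing 2:u first → 12 extensions
total linear extensions = 20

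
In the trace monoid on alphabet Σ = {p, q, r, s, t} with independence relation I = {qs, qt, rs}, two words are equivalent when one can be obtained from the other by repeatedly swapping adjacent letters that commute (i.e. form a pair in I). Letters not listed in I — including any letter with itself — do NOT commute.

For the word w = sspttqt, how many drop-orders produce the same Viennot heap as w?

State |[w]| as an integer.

drop 0:s onto floor
drop 1:s onto {0:s}
drop 2:p onto {1:s}
drop 3:t onto {2:p}
drop 4:t onto {3:t}
drop 5:q onto {2:p}
drop 6:t onto {4:t}
ground layer = {0:s}
drop-orders for the pieces not yet dropped (sum over which currently-grounded one goes next):
  1 to go: {5} 1  {6} 1
  2 to go: {4,6} 1  {5,6} 2
  3 to go: {3,4,6} 1  {4,5,6} 3
  4 to go: {3,4,5,6} 4
  5 to go: {2,3,4,5,6} 4
  if 0:s drops first: 4 orders

4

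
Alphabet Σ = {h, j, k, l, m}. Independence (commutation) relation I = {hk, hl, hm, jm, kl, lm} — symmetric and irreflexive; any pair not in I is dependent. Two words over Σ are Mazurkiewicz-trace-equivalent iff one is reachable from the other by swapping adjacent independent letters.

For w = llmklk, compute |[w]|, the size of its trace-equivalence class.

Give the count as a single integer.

20

#0=l has no predecessor
#1=l depends on [0:l]
#2=m has no predecessor
#3=k depends on [2:m]
#4=l depends on [1:l]
#5=k depends on [3:k]
sources: [0:l, 2:m]
N(rest) = Σ N(rest − s) over sources s of rest; N(one piece) = 1:
  size 1 → [4]=1  [5]=1
  size 2 → [1,4]=1  [3,5]=1  [4,5]=2
  size 3 → [0,1,4]=1  [1,4,5]=3  [2,3,5]=1  [3,4,5]=3
  size 4 → [0,1,4,5]=4  [1,3,4,5]=6  [2,3,4,5]=4
  first=0(l) contributes 10
  first=2(m) contributes 10
|[w]| = 20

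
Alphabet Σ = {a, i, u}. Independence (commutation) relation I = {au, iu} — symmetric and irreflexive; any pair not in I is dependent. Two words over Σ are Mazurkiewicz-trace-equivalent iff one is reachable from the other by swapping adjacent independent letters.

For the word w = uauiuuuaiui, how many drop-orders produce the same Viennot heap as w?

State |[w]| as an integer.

drop 0:u onto floor
drop 1:a onto floor
drop 2:u onto {0:u}
drop 3:i onto {1:a}
drop 4:u onto {2:u}
drop 5:u onto {4:u}
drop 6:u onto {5:u}
drop 7:a onto {3:i}
drop 8:i onto {7:a}
drop 9:u onto {6:u}
drop 10:i onto {8:i}
ground layer = {0:u, 1:a}
drop-orders for the pieces not yet dropped (sum over which currently-grounded one goes next):
  1 to go: {9} 1  {10} 1
  2 to go: {6,9} 1  {8,10} 1  {9,10} 2
  3 to go: {5,6,9} 1  {6,9,10} 3  {7,8,10} 1  {8,9,10} 3
  4 to go: {3,7,8,10} 1  {4,5,6,9} 1  {5,6,9,10} 4  {6,8,9,10} 6  {7,8,9,10} 4
  5 to go: {1,3,7,8,10} 1  {2,4,5,6,9} 1  {3,7,8,9,10} 5  {4,5,6,9,10} 5  {5,6,8,9,10} 10  {6,7,8,9,10} 10
  6 to go: {0,2,4,5,6,9} 1  {1,3,7,8,9,10} 6  {2,4,5,6,9,10} 6  {3,6,7,8,9,10} 15  {4,5,6,8,9,10} 15  {5,6,7,8,9,10} 20
  7 to go: {0,2,4,5,6,9,10} 7  {1,3,6,7,8,9,10} 21  {2,4,5,6,8,9,10} 21  {3,5,6,7,8,9,10} 35  {4,5,6,7,8,9,10} 35
  8 to go: {0,2,4,5,6,8,9,10} 28  {1,3,5,6,7,8,9,10} 56  {2,4,5,6,7,8,9,10} 56  {3,4,5,6,7,8,9,10} 70
  9 to go: {0,2,4,5,6,7,8,9,10} 84  {1,3,4,5,6,7,8,9,10} 126  {2,3,4,5,6,7,8,9,10} 126
  if 0:u drops first: 252 orders
  if 1:a drops first: 210 orders
heap linearizations: 462

462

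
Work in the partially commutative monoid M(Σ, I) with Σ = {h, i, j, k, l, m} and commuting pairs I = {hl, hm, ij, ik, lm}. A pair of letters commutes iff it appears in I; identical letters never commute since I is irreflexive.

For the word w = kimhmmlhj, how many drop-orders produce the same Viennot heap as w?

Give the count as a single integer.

#0=k has no predecessor
#1=i has no predecessor
#2=m depends on [0:k, 1:i]
#3=h depends on [0:k, 1:i]
#4=m depends on [2:m]
#5=m depends on [4:m]
#6=l depends on [0:k, 1:i]
#7=h depends on [3:h]
#8=j depends on [5:m, 6:l, 7:h]
sources: [0:k, 1:i]
N(rest) = Σ N(rest − s) over sources s of rest; N(one piece) = 1:
  size 1 → [8]=1
  size 2 → [5,8]=1  [6,8]=1  [7,8]=1
  size 3 → [3,7,8]=1  [4,5,8]=1  [5,6,8]=2  [5,7,8]=2  [6,7,8]=2
  size 4 → [2,4,5,8]=1  [3,5,7,8]=3  [3,6,7,8]=3  [4,5,6,8]=3  [4,5,7,8]=3  [5,6,7,8]=6
  size 5 → [2,4,5,6,8]=4  [2,4,5,7,8]=4  [3,4,5,7,8]=6  [3,5,6,7,8]=12  [4,5,6,7,8]=12
  size 6 → [2,3,4,5,7,8]=10  [2,4,5,6,7,8]=20  [3,4,5,6,7,8]=30
  size 7 → [2,3,4,5,6,7,8]=60
  first=0(k) contributes 60
  first=1(i) contributes 60
|[w]| = 120

120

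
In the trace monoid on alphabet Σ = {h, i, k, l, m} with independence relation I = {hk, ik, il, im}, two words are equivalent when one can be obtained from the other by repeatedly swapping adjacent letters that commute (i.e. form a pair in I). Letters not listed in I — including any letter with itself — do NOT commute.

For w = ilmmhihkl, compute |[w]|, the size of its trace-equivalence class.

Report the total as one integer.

piece 0:i — minimal
piece 1:l — minimal
piece 2:m rests on {1:l}
piece 3:m rests on {2:m}
piece 4:h rests on {0:i, 3:m}
piece 5:i rests on {4:h}
piece 6:h rests on {5:i}
piece 7:k rests on {3:m}
piece 8:l rests on {6:h, 7:k}
minimal pieces: {0:i, 1:l}
ways to finish when only these pieces remain (= sum over removing one remaining piece with nothing left below it):
  1 left: {8}→1
  2 left: {6,8}→1  {7,8}→1
  3 left: {5,6,8}→1  {6,7,8}→2
  4 left: {4,5,6,8}→1  {5,6,7,8}→3
  5 left: {0,4,5,6,8}→1  {4,5,6,7,8}→4
  6 left: {0,4,5,6,7,8}→5  {3,4,5,6,7,8}→4
  7 left: {0,3,4,5,6,7,8}→9  {2,3,4,5,6,7,8}→4
  placing 0:i first → 4 extensions
  placing 1:l first → 13 extensions
total linear extensions = 17

17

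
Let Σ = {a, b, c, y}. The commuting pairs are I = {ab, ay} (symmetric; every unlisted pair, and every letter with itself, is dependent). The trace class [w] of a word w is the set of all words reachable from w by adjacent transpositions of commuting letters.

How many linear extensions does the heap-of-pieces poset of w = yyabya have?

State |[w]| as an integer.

#0=y has no predecessor
#1=y depends on [0:y]
#2=a has no predecessor
#3=b depends on [1:y]
#4=y depends on [3:b]
#5=a depends on [2:a]
sources: [0:y, 2:a]
N(rest) = Σ N(rest − s) over sources s of rest; N(one piece) = 1:
  size 1 → [4]=1  [5]=1
  size 2 → [2,5]=1  [3,4]=1  [4,5]=2
  size 3 → [1,3,4]=1  [2,4,5]=3  [3,4,5]=3
  size 4 → [0,1,3,4]=1  [1,3,4,5]=4  [2,3,4,5]=6
  first=0(y) contributes 10
  first=2(a) contributes 5
|[w]| = 15

15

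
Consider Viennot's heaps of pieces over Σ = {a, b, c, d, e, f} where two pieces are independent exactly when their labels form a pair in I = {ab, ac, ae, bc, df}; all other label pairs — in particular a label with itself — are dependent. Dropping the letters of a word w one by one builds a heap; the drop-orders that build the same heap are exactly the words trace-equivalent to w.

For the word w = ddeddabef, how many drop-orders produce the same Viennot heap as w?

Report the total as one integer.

0(d) covers ∅
1(d) covers 0:d
2(e) covers 1:d
3(d) covers 2:e
4(d) covers 3:d
5(a) covers 4:d
6(b) covers 4:d
7(e) covers 6:b
8(f) covers 5:a, 7:e
floor of heap: 0:d
completions by unplaced set U, small U first (add the entries for U minus each lowest piece of U):
  |U|=1: {8}:1
  |U|=2: {5,8}:1  {7,8}:1
  |U|=3: {5,7,8}:2  {6,7,8}:1
  |U|=4: {5,6,7,8}:3
  |U|=5: {4,5,6,7,8}:3
  |U|=6: {3,4,5,6,7,8}:3
  |U|=7: {2,3,4,5,6,7,8}:3
  start at 0(d): 3

3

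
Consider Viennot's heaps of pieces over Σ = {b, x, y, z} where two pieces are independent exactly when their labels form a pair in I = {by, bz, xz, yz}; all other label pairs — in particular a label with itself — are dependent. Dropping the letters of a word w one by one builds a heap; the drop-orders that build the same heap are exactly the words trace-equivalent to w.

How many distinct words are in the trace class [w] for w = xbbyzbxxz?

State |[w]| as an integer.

0(x) covers ∅
1(b) covers 0:x
2(b) covers 1:b
3(y) covers 0:x
4(z) covers ∅
5(b) covers 2:b
6(x) covers 3:y, 5:b
7(x) covers 6:x
8(z) covers 4:z
floor of heap: 0:x, 4:z
completions by unplaced set U, small U first (add the entries for U minus each lowest piece of U):
  |U|=1: {7}:1  {8}:1
  |U|=2: {4,8}:1  {6,7}:1  {7,8}:2
  |U|=3: {3,6,7}:1  {4,7,8}:3  {5,6,7}:1  {6,7,8}:3
  |U|=4: {2,5,6,7}:1  {3,5,6,7}:2  {3,6,7,8}:4  {4,6,7,8}:6  {5,6,7,8}:4
  |U|=5: {1,2,5,6,7}:1  {2,3,5,6,7}:3  {2,5,6,7,8}:5  {3,4,6,7,8}:10  {3,5,6,7,8}:10  {4,5,6,7,8}:10
  |U|=6: {1,2,3,5,6,7}:4  {1,2,5,6,7,8}:6  {2,3,5,6,7,8}:18  {2,4,5,6,7,8}:15  {3,4,5,6,7,8}:30
  |U|=7: {0,1,2,3,5,6,7}:4  {1,2,3,5,6,7,8}:28  {1,2,4,5,6,7,8}:21  {2,3,4,5,6,7,8}:63
  start at 0(x): 112
  start at 4(z): 32
sum over floor = 144

144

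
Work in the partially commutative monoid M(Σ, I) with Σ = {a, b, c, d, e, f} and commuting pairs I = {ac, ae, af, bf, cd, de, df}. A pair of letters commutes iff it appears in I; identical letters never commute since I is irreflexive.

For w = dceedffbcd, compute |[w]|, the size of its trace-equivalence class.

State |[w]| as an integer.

127

drop 0:d onto floor
drop 1:c onto floor
drop 2:e onto {1:c}
drop 3:e onto {2:e}
drop 4:d onto {0:d}
drop 5:f onto {3:e}
drop 6:f onto {5:f}
drop 7:b onto {3:e, 4:d}
drop 8:c onto {6:f, 7:b}
drop 9:d onto {7:b}
ground layer = {0:d, 1:c}
drop-orders for the pieces not yet dropped (sum over which currently-grounded one goes next):
  1 to go: {8} 1  {9} 1
  2 to go: {6,8} 1  {8,9} 2
  3 to go: {5,6,8} 1  {6,8,9} 3  {7,8,9} 2
  4 to go: {4,7,8,9} 2  {5,6,8,9} 4  {6,7,8,9} 5
  5 to go: {0,4,7,8,9} 2  {4,6,7,8,9} 7  {5,6,7,8,9} 9
  6 to go: {0,4,6,7,8,9} 9  {3,5,6,7,8,9} 9  {4,5,6,7,8,9} 16
  7 to go: {0,4,5,6,7,8,9} 25  {2,3,5,6,7,8,9} 9  {3,4,5,6,7,8,9} 25
  8 to go: {0,3,4,5,6,7,8,9} 50  {1,2,3,5,6,7,8,9} 9  {2,3,4,5,6,7,8,9} 34
  if 0:d drops first: 43 orders
  if 1:c drops first: 84 orders
heap linearizations: 127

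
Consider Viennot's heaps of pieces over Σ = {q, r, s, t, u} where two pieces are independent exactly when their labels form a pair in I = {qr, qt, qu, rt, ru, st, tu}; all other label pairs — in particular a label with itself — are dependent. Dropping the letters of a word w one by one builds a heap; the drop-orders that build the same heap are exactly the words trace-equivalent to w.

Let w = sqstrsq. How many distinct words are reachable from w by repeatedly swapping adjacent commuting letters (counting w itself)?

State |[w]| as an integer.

0(s) covers ∅
1(q) covers 0:s
2(s) covers 1:q
3(t) covers ∅
4(r) covers 2:s
5(s) covers 4:r
6(q) covers 5:s
floor of heap: 0:s, 3:t
completions by unplaced set U, small U first (add the entries for U minus each lowest piece of U):
  |U|=1: {3}:1  {6}:1
  |U|=2: {3,6}:2  {5,6}:1
  |U|=3: {3,5,6}:3  {4,5,6}:1
  |U|=4: {2,4,5,6}:1  {3,4,5,6}:4
  |U|=5: {1,2,4,5,6}:1  {2,3,4,5,6}:5
  start at 0(s): 6
  start at 3(t): 1
sum over floor = 7

7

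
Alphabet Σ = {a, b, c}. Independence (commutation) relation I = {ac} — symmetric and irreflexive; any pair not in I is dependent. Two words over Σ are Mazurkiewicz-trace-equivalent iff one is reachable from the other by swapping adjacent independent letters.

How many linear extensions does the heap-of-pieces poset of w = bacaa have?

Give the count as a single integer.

4

piece 0:b — minimal
piece 1:a rests on {0:b}
piece 2:c rests on {0:b}
piece 3:a rests on {1:a}
piece 4:a rests on {3:a}
minimal pieces: {0:b}
ways to finish when only these pieces remain (= sum over removing one remaining piece with nothing left below it):
  1 left: {2}→1  {4}→1
  2 left: {2,4}→2  {3,4}→1
  3 left: {1,3,4}→1  {2,3,4}→3
  placing 0:b first → 4 extensions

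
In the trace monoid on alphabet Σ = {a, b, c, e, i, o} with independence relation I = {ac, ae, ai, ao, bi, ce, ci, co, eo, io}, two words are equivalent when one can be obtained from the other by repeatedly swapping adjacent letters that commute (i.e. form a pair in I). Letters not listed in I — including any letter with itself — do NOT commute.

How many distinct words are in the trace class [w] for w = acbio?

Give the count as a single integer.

10

#0=a has no predecessor
#1=c has no predecessor
#2=b depends on [0:a, 1:c]
#3=i has no predecessor
#4=o depends on [2:b]
sources: [0:a, 1:c, 3:i]
N(rest) = Σ N(rest − s) over sources s of rest; N(one piece) = 1:
  size 1 → [3]=1  [4]=1
  size 2 → [2,4]=1  [3,4]=2
  size 3 → [0,2,4]=1  [1,2,4]=1  [2,3,4]=3
  first=0(a) contributes 4
  first=1(c) contributes 4
  first=3(i) contributes 2
|[w]| = 10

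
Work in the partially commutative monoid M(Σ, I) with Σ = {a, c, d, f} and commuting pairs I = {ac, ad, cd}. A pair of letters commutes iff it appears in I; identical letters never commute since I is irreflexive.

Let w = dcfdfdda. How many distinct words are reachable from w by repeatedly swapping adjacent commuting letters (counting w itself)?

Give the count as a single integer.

6

drop 0:d onto floor
drop 1:c onto floor
drop 2:f onto {0:d, 1:c}
drop 3:d onto {2:f}
drop 4:f onto {3:d}
drop 5:d onto {4:f}
drop 6:d onto {5:d}
drop 7:a onto {4:f}
ground layer = {0:d, 1:c}
drop-orders for the pieces not yet dropped (sum over which currently-grounded one goes next):
  1 to go: {6} 1  {7} 1
  2 to go: {5,6} 1  {6,7} 2
  3 to go: {5,6,7} 3
  4 to go: {4,5,6,7} 3
  5 to go: {3,4,5,6,7} 3
  6 to go: {2,3,4,5,6,7} 3
  if 0:d drops first: 3 orders
  if 1:c drops first: 3 orders
heap linearizations: 6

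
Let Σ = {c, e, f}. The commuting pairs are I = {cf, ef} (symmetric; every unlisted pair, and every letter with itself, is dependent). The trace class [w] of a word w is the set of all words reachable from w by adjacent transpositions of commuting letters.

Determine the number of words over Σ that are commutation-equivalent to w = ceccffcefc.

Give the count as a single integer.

drop 0:c onto floor
drop 1:e onto {0:c}
drop 2:c onto {1:e}
drop 3:c onto {2:c}
drop 4:f onto floor
drop 5:f onto {4:f}
drop 6:c onto {3:c}
drop 7:e onto {6:c}
drop 8:f onto {5:f}
drop 9:c onto {7:e}
ground layer = {0:c, 4:f}
drop-orders for the pieces not yet dropped (sum over which currently-grounded one goes next):
  1 to go: {8} 1  {9} 1
  2 to go: {5,8} 1  {7,9} 1  {8,9} 2
  3 to go: {4,5,8} 1  {5,8,9} 3  {6,7,9} 1  {7,8,9} 3
  4 to go: {3,6,7,9} 1  {4,5,8,9} 4  {5,7,8,9} 6  {6,7,8,9} 4
  5 to go: {2,3,6,7,9} 1  {3,6,7,8,9} 5  {4,5,7,8,9} 10  {5,6,7,8,9} 10
  6 to go: {1,2,3,6,7,9} 1  {2,3,6,7,8,9} 6  {3,5,6,7,8,9} 15  {4,5,6,7,8,9} 20
  7 to go: {0,1,2,3,6,7,9} 1  {1,2,3,6,7,8,9} 7  {2,3,5,6,7,8,9} 21  {3,4,5,6,7,8,9} 35
  8 to go: {0,1,2,3,6,7,8,9} 8  {1,2,3,5,6,7,8,9} 28  {2,3,4,5,6,7,8,9} 56
  if 0:c drops first: 84 orders
  if 4:f drops first: 36 orders
heap linearizations: 120

120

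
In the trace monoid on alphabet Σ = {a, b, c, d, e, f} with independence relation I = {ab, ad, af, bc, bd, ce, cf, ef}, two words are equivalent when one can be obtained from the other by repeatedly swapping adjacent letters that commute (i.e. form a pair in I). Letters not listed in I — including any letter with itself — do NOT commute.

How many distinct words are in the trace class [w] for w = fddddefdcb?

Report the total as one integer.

6

0(f) covers ∅
1(d) covers 0:f
2(d) covers 1:d
3(d) covers 2:d
4(d) covers 3:d
5(e) covers 4:d
6(f) covers 4:d
7(d) covers 5:e, 6:f
8(c) covers 7:d
9(b) covers 5:e, 6:f
floor of heap: 0:f
completions by unplaced set U, small U first (add the entries for U minus each lowest piece of U):
  |U|=1: {8}:1  {9}:1
  |U|=2: {7,8}:1  {8,9}:2
  |U|=3: {7,8,9}:3
  |U|=4: {5,7,8,9}:3  {6,7,8,9}:3
  |U|=5: {5,6,7,8,9}:6
  |U|=6: {4,5,6,7,8,9}:6
  |U|=7: {3,4,5,6,7,8,9}:6
  |U|=8: {2,3,4,5,6,7,8,9}:6
  start at 0(f): 6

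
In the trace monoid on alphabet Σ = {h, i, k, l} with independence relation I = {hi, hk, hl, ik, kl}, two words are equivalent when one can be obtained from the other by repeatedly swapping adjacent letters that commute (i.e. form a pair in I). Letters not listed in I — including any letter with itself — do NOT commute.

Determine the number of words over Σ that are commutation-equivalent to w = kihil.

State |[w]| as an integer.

drop 0:k onto floor
drop 1:i onto floor
drop 2:h onto floor
drop 3:i onto {1:i}
drop 4:l onto {3:i}
ground layer = {0:k, 1:i, 2:h}
drop-orders for the pieces not yet dropped (sum over which currently-grounded one goes next):
  1 to go: {0} 1  {2} 1  {4} 1
  2 to go: {0,2} 2  {0,4} 2  {2,4} 2  {3,4} 1
  3 to go: {0,2,4} 6  {0,3,4} 3  {1,3,4} 1  {2,3,4} 3
  if 0:k drops first: 4 orders
  if 1:i drops first: 12 orders
  if 2:h drops first: 4 orders
heap linearizations: 20

20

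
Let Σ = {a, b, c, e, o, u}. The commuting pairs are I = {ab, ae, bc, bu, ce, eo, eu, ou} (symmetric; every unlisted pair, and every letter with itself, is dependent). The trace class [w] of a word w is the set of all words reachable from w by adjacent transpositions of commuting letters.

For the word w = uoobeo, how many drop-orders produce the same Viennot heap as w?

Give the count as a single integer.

12

0(u) covers ∅
1(o) covers ∅
2(o) covers 1:o
3(b) covers 2:o
4(e) covers 3:b
5(o) covers 3:b
floor of heap: 0:u, 1:o
completions by unplaced set U, small U first (add the entries for U minus each lowest piece of U):
  |U|=1: {0}:1  {4}:1  {5}:1
  |U|=2: {0,4}:2  {0,5}:2  {4,5}:2
  |U|=3: {0,4,5}:6  {3,4,5}:2
  |U|=4: {0,3,4,5}:8  {2,3,4,5}:2
  start at 0(u): 2
  start at 1(o): 10
sum over floor = 12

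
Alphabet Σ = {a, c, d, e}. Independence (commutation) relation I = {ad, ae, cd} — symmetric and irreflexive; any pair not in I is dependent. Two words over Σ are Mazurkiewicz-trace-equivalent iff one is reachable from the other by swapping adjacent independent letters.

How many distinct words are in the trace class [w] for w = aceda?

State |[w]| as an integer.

drop 0:a onto floor
drop 1:c onto {0:a}
drop 2:e onto {1:c}
drop 3:d onto {2:e}
drop 4:a onto {1:c}
ground layer = {0:a}
drop-orders for the pieces not yet dropped (sum over which currently-grounded one goes next):
  1 to go: {3} 1  {4} 1
  2 to go: {2,3} 1  {3,4} 2
  3 to go: {2,3,4} 3
  if 0:a drops first: 3 orders

3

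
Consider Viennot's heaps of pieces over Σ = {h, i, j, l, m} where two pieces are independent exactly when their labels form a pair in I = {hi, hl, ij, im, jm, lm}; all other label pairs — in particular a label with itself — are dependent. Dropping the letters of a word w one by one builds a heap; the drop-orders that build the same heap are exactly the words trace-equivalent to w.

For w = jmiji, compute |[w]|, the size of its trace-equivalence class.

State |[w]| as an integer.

drop 0:j onto floor
drop 1:m onto floor
drop 2:i onto floor
drop 3:j onto {0:j}
drop 4:i onto {2:i}
ground layer = {0:j, 1:m, 2:i}
drop-orders for the pieces not yet dropped (sum over which currently-grounded one goes next):
  1 to go: {1} 1  {3} 1  {4} 1
  2 to go: {0,3} 1  {1,3} 2  {1,4} 2  {2,4} 1  {3,4} 2
  3 to go: {0,1,3} 3  {0,3,4} 3  {1,2,4} 3  {1,3,4} 6  {2,3,4} 3
  if 0:j drops first: 12 orders
  if 1:m drops first: 6 orders
  if 2:i drops first: 12 orders
heap linearizations: 30

30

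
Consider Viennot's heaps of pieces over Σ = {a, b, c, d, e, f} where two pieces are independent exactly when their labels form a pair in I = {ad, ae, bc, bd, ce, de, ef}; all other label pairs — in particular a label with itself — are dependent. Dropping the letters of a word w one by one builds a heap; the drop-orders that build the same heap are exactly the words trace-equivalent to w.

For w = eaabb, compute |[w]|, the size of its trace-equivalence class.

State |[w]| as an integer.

3

#0=e has no predecessor
#1=a has no predecessor
#2=a depends on [1:a]
#3=b depends on [0:e, 2:a]
#4=b depends on [3:b]
sources: [0:e, 1:a]
N(rest) = Σ N(rest − s) over sources s of rest; N(one piece) = 1:
  size 1 → [4]=1
  size 2 → [3,4]=1
  size 3 → [0,3,4]=1  [2,3,4]=1
  first=0(e) contributes 1
  first=1(a) contributes 2
|[w]| = 3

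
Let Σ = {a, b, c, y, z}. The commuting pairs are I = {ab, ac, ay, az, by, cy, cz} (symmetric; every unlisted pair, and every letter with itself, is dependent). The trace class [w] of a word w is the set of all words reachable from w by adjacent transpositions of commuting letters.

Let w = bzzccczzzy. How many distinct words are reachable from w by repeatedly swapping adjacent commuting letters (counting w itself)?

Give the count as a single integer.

84

piece 0:b — minimal
piece 1:z rests on {0:b}
piece 2:z rests on {1:z}
piece 3:c rests on {0:b}
piece 4:c rests on {3:c}
piece 5:c rests on {4:c}
piece 6:z rests on {2:z}
piece 7:z rests on {6:z}
piece 8:z rests on {7:z}
piece 9:y rests on {8:z}
minimal pieces: {0:b}
ways to finish when only these pieces remain (= sum over removing one remaining piece with nothing left below it):
  1 left: {5}→1  {9}→1
  2 left: {4,5}→1  {5,9}→2  {8,9}→1
  3 left: {3,4,5}→1  {4,5,9}→3  {5,8,9}→3  {7,8,9}→1
  4 left: {3,4,5,9}→4  {4,5,8,9}→6  {5,7,8,9}→4  {6,7,8,9}→1
  5 left: {2,6,7,8,9}→1  {3,4,5,8,9}→10  {4,5,7,8,9}→10  {5,6,7,8,9}→5
  6 left: {1,2,6,7,8,9}→1  {2,5,6,7,8,9}→6  {3,4,5,7,8,9}→20  {4,5,6,7,8,9}→15
  7 left: {1,2,5,6,7,8,9}→7  {2,4,5,6,7,8,9}→21  {3,4,5,6,7,8,9}→35
  8 left: {1,2,4,5,6,7,8,9}→28  {2,3,4,5,6,7,8,9}→56
  placing 0:b first → 84 extensions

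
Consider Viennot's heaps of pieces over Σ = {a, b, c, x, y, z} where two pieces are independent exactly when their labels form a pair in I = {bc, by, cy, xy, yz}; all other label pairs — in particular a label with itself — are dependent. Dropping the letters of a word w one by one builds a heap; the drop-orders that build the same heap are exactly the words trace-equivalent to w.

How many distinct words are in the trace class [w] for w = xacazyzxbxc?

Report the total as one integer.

7

0(x) covers ∅
1(a) covers 0:x
2(c) covers 1:a
3(a) covers 2:c
4(z) covers 3:a
5(y) covers 3:a
6(z) covers 4:z
7(x) covers 6:z
8(b) covers 7:x
9(x) covers 8:b
10(c) covers 9:x
floor of heap: 0:x
completions by unplaced set U, small U first (add the entries for U minus each lowest piece of U):
  |U|=1: {5}:1  {10}:1
  |U|=2: {5,10}:2  {9,10}:1
  |U|=3: {5,9,10}:3  {8,9,10}:1
  |U|=4: {5,8,9,10}:4  {7,8,9,10}:1
  |U|=5: {5,7,8,9,10}:5  {6,7,8,9,10}:1
  |U|=6: {4,6,7,8,9,10}:1  {5,6,7,8,9,10}:6
  |U|=7: {4,5,6,7,8,9,10}:7
  |U|=8: {3,4,5,6,7,8,9,10}:7
  |U|=9: {2,3,4,5,6,7,8,9,10}:7
  start at 0(x): 7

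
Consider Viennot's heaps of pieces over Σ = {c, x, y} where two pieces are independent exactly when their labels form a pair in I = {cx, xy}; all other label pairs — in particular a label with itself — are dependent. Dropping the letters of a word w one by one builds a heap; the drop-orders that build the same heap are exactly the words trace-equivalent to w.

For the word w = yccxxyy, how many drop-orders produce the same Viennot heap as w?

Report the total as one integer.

0(y) covers ∅
1(c) covers 0:y
2(c) covers 1:c
3(x) covers ∅
4(x) covers 3:x
5(y) covers 2:c
6(y) covers 5:y
floor of heap: 0:y, 3:x
completions by unplaced set U, small U first (add the entries for U minus each lowest piece of U):
  |U|=1: {4}:1  {6}:1
  |U|=2: {3,4}:1  {4,6}:2  {5,6}:1
  |U|=3: {2,5,6}:1  {3,4,6}:3  {4,5,6}:3
  |U|=4: {1,2,5,6}:1  {2,4,5,6}:4  {3,4,5,6}:6
  |U|=5: {0,1,2,5,6}:1  {1,2,4,5,6}:5  {2,3,4,5,6}:10
  start at 0(y): 15
  start at 3(x): 6
sum over floor = 21

21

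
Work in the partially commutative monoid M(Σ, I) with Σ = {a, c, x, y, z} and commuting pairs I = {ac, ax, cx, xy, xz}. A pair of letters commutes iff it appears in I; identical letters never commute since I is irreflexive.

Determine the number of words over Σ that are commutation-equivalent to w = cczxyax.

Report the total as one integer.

#0=c has no predecessor
#1=c depends on [0:c]
#2=z depends on [1:c]
#3=x has no predecessor
#4=y depends on [2:z]
#5=a depends on [4:y]
#6=x depends on [3:x]
sources: [0:c, 3:x]
N(rest) = Σ N(rest − s) over sources s of rest; N(one piece) = 1:
  size 1 → [5]=1  [6]=1
  size 2 → [3,6]=1  [4,5]=1  [5,6]=2
  size 3 → [2,4,5]=1  [3,5,6]=3  [4,5,6]=3
  size 4 → [1,2,4,5]=1  [2,4,5,6]=4  [3,4,5,6]=6
  size 5 → [0,1,2,4,5]=1  [1,2,4,5,6]=5  [2,3,4,5,6]=10
  first=0(c) contributes 15
  first=3(x) contributes 6
|[w]| = 21

21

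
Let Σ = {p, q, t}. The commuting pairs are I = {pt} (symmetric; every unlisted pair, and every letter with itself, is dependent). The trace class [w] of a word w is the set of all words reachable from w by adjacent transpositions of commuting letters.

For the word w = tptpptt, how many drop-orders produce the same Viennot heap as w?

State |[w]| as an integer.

35

piece 0:t — minimal
piece 1:p — minimal
piece 2:t rests on {0:t}
piece 3:p rests on {1:p}
piece 4:p rests on {3:p}
piece 5:t rests on {2:t}
piece 6:t rests on {5:t}
minimal pieces: {0:t, 1:p}
ways to finish when only these pieces remain (= sum over removing one remaining piece with nothing left below it):
  1 left: {4}→1  {6}→1
  2 left: {3,4}→1  {4,6}→2  {5,6}→1
  3 left: {1,3,4}→1  {2,5,6}→1  {3,4,6}→3  {4,5,6}→3
  4 left: {0,2,5,6}→1  {1,3,4,6}→4  {2,4,5,6}→4  {3,4,5,6}→6
  5 left: {0,2,4,5,6}→5  {1,3,4,5,6}→10  {2,3,4,5,6}→10
  placing 0:t first → 20 extensions
  placing 1:p first → 15 extensions
total linear extensions = 35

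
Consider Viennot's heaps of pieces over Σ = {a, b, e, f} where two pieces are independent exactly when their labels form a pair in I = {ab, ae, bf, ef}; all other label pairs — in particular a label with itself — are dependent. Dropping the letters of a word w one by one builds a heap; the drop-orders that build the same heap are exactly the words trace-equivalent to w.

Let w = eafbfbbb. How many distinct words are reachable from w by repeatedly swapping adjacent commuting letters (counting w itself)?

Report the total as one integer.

56

0(e) covers ∅
1(a) covers ∅
2(f) covers 1:a
3(b) covers 0:e
4(f) covers 2:f
5(b) covers 3:b
6(b) covers 5:b
7(b) covers 6:b
floor of heap: 0:e, 1:a
completions by unplaced set U, small U first (add the entries for U minus each lowest piece of U):
  |U|=1: {4}:1  {7}:1
  |U|=2: {2,4}:1  {4,7}:2  {6,7}:1
  |U|=3: {1,2,4}:1  {2,4,7}:3  {4,6,7}:3  {5,6,7}:1
  |U|=4: {1,2,4,7}:4  {2,4,6,7}:6  {3,5,6,7}:1  {4,5,6,7}:4
  |U|=5: {0,3,5,6,7}:1  {1,2,4,6,7}:10  {2,4,5,6,7}:10  {3,4,5,6,7}:5
  |U|=6: {0,3,4,5,6,7}:6  {1,2,4,5,6,7}:20  {2,3,4,5,6,7}:15
  start at 0(e): 35
  start at 1(a): 21
sum over floor = 56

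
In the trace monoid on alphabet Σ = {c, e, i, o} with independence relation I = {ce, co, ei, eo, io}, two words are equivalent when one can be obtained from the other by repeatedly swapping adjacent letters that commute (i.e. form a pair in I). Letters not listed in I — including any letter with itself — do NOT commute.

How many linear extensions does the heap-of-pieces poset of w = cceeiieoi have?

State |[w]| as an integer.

504

piece 0:c — minimal
piece 1:c rests on {0:c}
piece 2:e — minimal
piece 3:e rests on {2:e}
piece 4:i rests on {1:c}
piece 5:i rests on {4:i}
piece 6:e rests on {3:e}
piece 7:o — minimal
piece 8:i rests on {5:i}
minimal pieces: {0:c, 2:e, 7:o}
ways to finish when only these pieces remain (= sum over removing one remaining piece with nothing left below it):
  1 left: {6}→1  {7}→1  {8}→1
  2 left: {3,6}→1  {5,8}→1  {6,7}→2  {6,8}→2  {7,8}→2
  3 left: {2,3,6}→1  {3,6,7}→3  {3,6,8}→3  {4,5,8}→1  {5,6,8}→3  {5,7,8}→3  {6,7,8}→6
  4 left: {1,4,5,8}→1  {2,3,6,7}→4  {2,3,6,8}→4  {3,5,6,8}→6  {3,6,7,8}→12  {4,5,6,8}→4  {4,5,7,8}→4  {5,6,7,8}→12
  5 left: {0,1,4,5,8}→1  {1,4,5,6,8}→5  {1,4,5,7,8}→5  {2,3,5,6,8}→10  {2,3,6,7,8}→20  {3,4,5,6,8}→10  {3,5,6,7,8}→30  {4,5,6,7,8}→20
  6 left: {0,1,4,5,6,8}→6  {0,1,4,5,7,8}→6  {1,3,4,5,6,8}→15  {1,4,5,6,7,8}→30  {2,3,4,5,6,8}→20  {2,3,5,6,7,8}→60  {3,4,5,6,7,8}→60
  7 left: {0,1,3,4,5,6,8}→21  {0,1,4,5,6,7,8}→42  {1,2,3,4,5,6,8}→35  {1,3,4,5,6,7,8}→105  {2,3,4,5,6,7,8}→140
  placing 0:c first → 280 extensions
  placing 2:e first → 168 extensions
  placing 7:o first → 56 extensions
total linear extensions = 504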